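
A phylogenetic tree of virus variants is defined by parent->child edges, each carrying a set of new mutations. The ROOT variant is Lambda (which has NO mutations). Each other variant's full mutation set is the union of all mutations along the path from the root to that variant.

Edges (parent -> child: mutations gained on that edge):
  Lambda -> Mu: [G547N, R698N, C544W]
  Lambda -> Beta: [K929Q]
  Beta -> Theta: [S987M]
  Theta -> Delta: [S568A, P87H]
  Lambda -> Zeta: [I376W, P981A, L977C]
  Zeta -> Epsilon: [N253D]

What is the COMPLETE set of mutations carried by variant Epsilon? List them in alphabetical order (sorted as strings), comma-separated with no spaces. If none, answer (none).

At Lambda: gained [] -> total []
At Zeta: gained ['I376W', 'P981A', 'L977C'] -> total ['I376W', 'L977C', 'P981A']
At Epsilon: gained ['N253D'] -> total ['I376W', 'L977C', 'N253D', 'P981A']

Answer: I376W,L977C,N253D,P981A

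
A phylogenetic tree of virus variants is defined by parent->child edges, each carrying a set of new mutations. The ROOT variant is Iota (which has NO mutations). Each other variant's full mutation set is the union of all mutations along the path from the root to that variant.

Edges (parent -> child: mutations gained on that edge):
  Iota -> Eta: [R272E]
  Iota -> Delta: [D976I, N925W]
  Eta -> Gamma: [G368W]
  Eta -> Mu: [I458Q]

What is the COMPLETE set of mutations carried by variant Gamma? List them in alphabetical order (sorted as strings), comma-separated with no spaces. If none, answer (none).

Answer: G368W,R272E

Derivation:
At Iota: gained [] -> total []
At Eta: gained ['R272E'] -> total ['R272E']
At Gamma: gained ['G368W'] -> total ['G368W', 'R272E']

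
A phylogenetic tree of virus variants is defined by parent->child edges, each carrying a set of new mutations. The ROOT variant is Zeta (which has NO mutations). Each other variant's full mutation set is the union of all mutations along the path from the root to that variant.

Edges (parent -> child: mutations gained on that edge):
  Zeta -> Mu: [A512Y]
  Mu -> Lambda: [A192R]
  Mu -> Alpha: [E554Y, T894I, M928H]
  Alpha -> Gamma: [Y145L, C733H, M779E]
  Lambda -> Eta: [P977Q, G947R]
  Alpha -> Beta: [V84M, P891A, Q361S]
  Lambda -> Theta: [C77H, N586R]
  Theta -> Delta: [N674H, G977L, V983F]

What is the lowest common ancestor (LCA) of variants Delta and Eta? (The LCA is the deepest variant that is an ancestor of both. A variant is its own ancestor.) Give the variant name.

Answer: Lambda

Derivation:
Path from root to Delta: Zeta -> Mu -> Lambda -> Theta -> Delta
  ancestors of Delta: {Zeta, Mu, Lambda, Theta, Delta}
Path from root to Eta: Zeta -> Mu -> Lambda -> Eta
  ancestors of Eta: {Zeta, Mu, Lambda, Eta}
Common ancestors: {Zeta, Mu, Lambda}
Walk up from Eta: Eta (not in ancestors of Delta), Lambda (in ancestors of Delta), Mu (in ancestors of Delta), Zeta (in ancestors of Delta)
Deepest common ancestor (LCA) = Lambda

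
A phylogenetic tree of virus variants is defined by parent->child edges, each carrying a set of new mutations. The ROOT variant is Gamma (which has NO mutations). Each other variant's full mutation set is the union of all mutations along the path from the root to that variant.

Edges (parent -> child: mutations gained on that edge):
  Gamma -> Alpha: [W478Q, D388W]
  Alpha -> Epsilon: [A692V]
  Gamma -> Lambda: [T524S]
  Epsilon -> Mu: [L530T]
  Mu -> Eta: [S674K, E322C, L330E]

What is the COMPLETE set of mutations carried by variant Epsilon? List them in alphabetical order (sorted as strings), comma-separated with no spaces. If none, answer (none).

Answer: A692V,D388W,W478Q

Derivation:
At Gamma: gained [] -> total []
At Alpha: gained ['W478Q', 'D388W'] -> total ['D388W', 'W478Q']
At Epsilon: gained ['A692V'] -> total ['A692V', 'D388W', 'W478Q']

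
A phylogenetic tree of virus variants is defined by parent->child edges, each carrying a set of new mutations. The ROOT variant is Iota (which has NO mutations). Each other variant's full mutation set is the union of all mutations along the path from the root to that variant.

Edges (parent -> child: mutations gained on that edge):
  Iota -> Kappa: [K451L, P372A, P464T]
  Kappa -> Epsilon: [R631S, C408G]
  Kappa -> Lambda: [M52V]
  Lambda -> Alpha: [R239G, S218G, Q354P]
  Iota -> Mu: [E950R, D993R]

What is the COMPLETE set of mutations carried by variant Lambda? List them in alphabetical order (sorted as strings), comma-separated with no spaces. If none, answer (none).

Answer: K451L,M52V,P372A,P464T

Derivation:
At Iota: gained [] -> total []
At Kappa: gained ['K451L', 'P372A', 'P464T'] -> total ['K451L', 'P372A', 'P464T']
At Lambda: gained ['M52V'] -> total ['K451L', 'M52V', 'P372A', 'P464T']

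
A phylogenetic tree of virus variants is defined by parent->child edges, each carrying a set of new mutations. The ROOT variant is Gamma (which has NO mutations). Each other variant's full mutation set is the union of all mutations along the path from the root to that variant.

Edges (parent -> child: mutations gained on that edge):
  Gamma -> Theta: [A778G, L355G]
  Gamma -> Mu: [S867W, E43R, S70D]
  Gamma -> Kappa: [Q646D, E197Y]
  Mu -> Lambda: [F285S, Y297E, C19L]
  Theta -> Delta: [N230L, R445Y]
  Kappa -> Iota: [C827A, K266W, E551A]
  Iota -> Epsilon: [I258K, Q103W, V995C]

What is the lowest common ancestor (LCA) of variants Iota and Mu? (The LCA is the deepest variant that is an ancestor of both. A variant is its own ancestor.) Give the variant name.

Answer: Gamma

Derivation:
Path from root to Iota: Gamma -> Kappa -> Iota
  ancestors of Iota: {Gamma, Kappa, Iota}
Path from root to Mu: Gamma -> Mu
  ancestors of Mu: {Gamma, Mu}
Common ancestors: {Gamma}
Walk up from Mu: Mu (not in ancestors of Iota), Gamma (in ancestors of Iota)
Deepest common ancestor (LCA) = Gamma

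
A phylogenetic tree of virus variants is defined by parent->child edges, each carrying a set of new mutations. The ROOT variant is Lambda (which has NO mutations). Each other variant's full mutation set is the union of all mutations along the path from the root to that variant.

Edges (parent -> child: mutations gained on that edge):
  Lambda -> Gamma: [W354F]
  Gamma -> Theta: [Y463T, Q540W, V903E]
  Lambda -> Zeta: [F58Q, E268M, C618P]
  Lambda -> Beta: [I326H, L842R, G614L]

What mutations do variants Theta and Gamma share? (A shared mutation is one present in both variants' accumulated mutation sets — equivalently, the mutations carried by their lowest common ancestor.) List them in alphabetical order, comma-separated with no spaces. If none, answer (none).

Accumulating mutations along path to Theta:
  At Lambda: gained [] -> total []
  At Gamma: gained ['W354F'] -> total ['W354F']
  At Theta: gained ['Y463T', 'Q540W', 'V903E'] -> total ['Q540W', 'V903E', 'W354F', 'Y463T']
Mutations(Theta) = ['Q540W', 'V903E', 'W354F', 'Y463T']
Accumulating mutations along path to Gamma:
  At Lambda: gained [] -> total []
  At Gamma: gained ['W354F'] -> total ['W354F']
Mutations(Gamma) = ['W354F']
Intersection: ['Q540W', 'V903E', 'W354F', 'Y463T'] ∩ ['W354F'] = ['W354F']

Answer: W354F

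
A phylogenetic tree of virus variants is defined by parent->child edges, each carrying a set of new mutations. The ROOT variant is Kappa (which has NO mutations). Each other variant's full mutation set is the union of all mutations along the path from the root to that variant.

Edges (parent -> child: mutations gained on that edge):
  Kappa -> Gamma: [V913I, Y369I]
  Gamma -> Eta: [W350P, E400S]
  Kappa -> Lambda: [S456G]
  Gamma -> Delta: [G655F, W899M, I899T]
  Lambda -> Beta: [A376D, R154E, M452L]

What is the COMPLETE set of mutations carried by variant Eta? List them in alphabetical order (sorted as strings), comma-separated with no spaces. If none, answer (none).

At Kappa: gained [] -> total []
At Gamma: gained ['V913I', 'Y369I'] -> total ['V913I', 'Y369I']
At Eta: gained ['W350P', 'E400S'] -> total ['E400S', 'V913I', 'W350P', 'Y369I']

Answer: E400S,V913I,W350P,Y369I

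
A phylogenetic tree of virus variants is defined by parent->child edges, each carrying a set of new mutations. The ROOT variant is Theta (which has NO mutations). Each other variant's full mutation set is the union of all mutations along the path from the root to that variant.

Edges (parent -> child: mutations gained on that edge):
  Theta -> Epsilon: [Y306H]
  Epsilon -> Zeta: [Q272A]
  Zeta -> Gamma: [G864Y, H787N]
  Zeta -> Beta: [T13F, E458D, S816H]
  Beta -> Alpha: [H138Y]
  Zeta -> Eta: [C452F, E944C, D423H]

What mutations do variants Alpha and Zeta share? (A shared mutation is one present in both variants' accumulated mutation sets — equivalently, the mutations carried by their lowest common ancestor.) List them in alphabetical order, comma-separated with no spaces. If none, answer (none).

Accumulating mutations along path to Alpha:
  At Theta: gained [] -> total []
  At Epsilon: gained ['Y306H'] -> total ['Y306H']
  At Zeta: gained ['Q272A'] -> total ['Q272A', 'Y306H']
  At Beta: gained ['T13F', 'E458D', 'S816H'] -> total ['E458D', 'Q272A', 'S816H', 'T13F', 'Y306H']
  At Alpha: gained ['H138Y'] -> total ['E458D', 'H138Y', 'Q272A', 'S816H', 'T13F', 'Y306H']
Mutations(Alpha) = ['E458D', 'H138Y', 'Q272A', 'S816H', 'T13F', 'Y306H']
Accumulating mutations along path to Zeta:
  At Theta: gained [] -> total []
  At Epsilon: gained ['Y306H'] -> total ['Y306H']
  At Zeta: gained ['Q272A'] -> total ['Q272A', 'Y306H']
Mutations(Zeta) = ['Q272A', 'Y306H']
Intersection: ['E458D', 'H138Y', 'Q272A', 'S816H', 'T13F', 'Y306H'] ∩ ['Q272A', 'Y306H'] = ['Q272A', 'Y306H']

Answer: Q272A,Y306H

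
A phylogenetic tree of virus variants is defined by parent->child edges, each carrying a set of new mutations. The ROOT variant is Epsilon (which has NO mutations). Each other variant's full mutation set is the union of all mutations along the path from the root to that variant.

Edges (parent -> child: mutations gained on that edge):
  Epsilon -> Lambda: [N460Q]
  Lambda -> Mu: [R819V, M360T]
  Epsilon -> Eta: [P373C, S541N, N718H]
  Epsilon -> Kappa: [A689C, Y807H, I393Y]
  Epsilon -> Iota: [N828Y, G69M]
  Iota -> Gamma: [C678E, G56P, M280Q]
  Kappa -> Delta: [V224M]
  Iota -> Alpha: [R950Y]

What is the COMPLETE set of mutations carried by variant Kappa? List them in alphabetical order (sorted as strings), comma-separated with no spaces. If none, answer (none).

At Epsilon: gained [] -> total []
At Kappa: gained ['A689C', 'Y807H', 'I393Y'] -> total ['A689C', 'I393Y', 'Y807H']

Answer: A689C,I393Y,Y807H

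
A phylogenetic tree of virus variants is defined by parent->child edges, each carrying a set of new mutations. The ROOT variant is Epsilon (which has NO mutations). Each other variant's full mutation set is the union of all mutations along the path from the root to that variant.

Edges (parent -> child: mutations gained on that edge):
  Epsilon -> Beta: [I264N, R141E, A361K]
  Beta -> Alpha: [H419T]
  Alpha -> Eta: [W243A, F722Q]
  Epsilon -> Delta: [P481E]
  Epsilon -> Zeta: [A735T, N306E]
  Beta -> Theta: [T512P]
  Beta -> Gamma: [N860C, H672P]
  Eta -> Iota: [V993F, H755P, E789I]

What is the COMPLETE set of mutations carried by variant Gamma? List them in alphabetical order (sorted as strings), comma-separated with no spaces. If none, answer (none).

Answer: A361K,H672P,I264N,N860C,R141E

Derivation:
At Epsilon: gained [] -> total []
At Beta: gained ['I264N', 'R141E', 'A361K'] -> total ['A361K', 'I264N', 'R141E']
At Gamma: gained ['N860C', 'H672P'] -> total ['A361K', 'H672P', 'I264N', 'N860C', 'R141E']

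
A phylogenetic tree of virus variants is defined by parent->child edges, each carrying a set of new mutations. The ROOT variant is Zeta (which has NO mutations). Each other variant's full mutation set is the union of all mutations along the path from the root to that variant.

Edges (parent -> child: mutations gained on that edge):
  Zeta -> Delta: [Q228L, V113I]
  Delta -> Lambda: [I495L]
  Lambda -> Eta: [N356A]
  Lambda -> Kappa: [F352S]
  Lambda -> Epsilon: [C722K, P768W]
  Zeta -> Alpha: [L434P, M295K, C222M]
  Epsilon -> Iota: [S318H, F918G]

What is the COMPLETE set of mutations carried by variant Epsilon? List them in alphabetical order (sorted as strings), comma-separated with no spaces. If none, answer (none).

Answer: C722K,I495L,P768W,Q228L,V113I

Derivation:
At Zeta: gained [] -> total []
At Delta: gained ['Q228L', 'V113I'] -> total ['Q228L', 'V113I']
At Lambda: gained ['I495L'] -> total ['I495L', 'Q228L', 'V113I']
At Epsilon: gained ['C722K', 'P768W'] -> total ['C722K', 'I495L', 'P768W', 'Q228L', 'V113I']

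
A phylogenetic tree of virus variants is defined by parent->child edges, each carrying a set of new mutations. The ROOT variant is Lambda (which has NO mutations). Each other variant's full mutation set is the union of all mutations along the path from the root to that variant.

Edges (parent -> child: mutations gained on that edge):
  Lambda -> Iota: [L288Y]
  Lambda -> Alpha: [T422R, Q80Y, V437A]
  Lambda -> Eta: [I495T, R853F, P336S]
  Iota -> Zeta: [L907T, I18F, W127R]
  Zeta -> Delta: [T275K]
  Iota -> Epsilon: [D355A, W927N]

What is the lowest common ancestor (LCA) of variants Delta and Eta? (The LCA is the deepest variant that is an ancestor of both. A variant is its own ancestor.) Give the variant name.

Path from root to Delta: Lambda -> Iota -> Zeta -> Delta
  ancestors of Delta: {Lambda, Iota, Zeta, Delta}
Path from root to Eta: Lambda -> Eta
  ancestors of Eta: {Lambda, Eta}
Common ancestors: {Lambda}
Walk up from Eta: Eta (not in ancestors of Delta), Lambda (in ancestors of Delta)
Deepest common ancestor (LCA) = Lambda

Answer: Lambda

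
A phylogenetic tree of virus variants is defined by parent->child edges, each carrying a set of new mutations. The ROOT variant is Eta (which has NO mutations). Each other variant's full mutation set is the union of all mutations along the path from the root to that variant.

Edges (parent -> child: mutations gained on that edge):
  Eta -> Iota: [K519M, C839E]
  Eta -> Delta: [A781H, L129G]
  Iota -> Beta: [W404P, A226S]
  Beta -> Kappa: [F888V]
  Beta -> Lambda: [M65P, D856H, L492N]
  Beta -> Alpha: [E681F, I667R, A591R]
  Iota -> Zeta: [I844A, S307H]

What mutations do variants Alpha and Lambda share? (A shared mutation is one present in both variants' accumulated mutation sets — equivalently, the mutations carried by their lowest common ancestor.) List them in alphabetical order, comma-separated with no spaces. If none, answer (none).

Accumulating mutations along path to Alpha:
  At Eta: gained [] -> total []
  At Iota: gained ['K519M', 'C839E'] -> total ['C839E', 'K519M']
  At Beta: gained ['W404P', 'A226S'] -> total ['A226S', 'C839E', 'K519M', 'W404P']
  At Alpha: gained ['E681F', 'I667R', 'A591R'] -> total ['A226S', 'A591R', 'C839E', 'E681F', 'I667R', 'K519M', 'W404P']
Mutations(Alpha) = ['A226S', 'A591R', 'C839E', 'E681F', 'I667R', 'K519M', 'W404P']
Accumulating mutations along path to Lambda:
  At Eta: gained [] -> total []
  At Iota: gained ['K519M', 'C839E'] -> total ['C839E', 'K519M']
  At Beta: gained ['W404P', 'A226S'] -> total ['A226S', 'C839E', 'K519M', 'W404P']
  At Lambda: gained ['M65P', 'D856H', 'L492N'] -> total ['A226S', 'C839E', 'D856H', 'K519M', 'L492N', 'M65P', 'W404P']
Mutations(Lambda) = ['A226S', 'C839E', 'D856H', 'K519M', 'L492N', 'M65P', 'W404P']
Intersection: ['A226S', 'A591R', 'C839E', 'E681F', 'I667R', 'K519M', 'W404P'] ∩ ['A226S', 'C839E', 'D856H', 'K519M', 'L492N', 'M65P', 'W404P'] = ['A226S', 'C839E', 'K519M', 'W404P']

Answer: A226S,C839E,K519M,W404P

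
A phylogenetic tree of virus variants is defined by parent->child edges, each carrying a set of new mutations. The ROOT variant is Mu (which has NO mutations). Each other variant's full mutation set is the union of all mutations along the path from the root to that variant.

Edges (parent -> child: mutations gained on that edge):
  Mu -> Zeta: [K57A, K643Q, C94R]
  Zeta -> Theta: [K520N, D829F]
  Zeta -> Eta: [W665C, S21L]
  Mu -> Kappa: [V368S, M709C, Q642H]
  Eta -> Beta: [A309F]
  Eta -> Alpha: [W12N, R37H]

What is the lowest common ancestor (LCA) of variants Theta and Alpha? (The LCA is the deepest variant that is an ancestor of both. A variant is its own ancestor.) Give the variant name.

Answer: Zeta

Derivation:
Path from root to Theta: Mu -> Zeta -> Theta
  ancestors of Theta: {Mu, Zeta, Theta}
Path from root to Alpha: Mu -> Zeta -> Eta -> Alpha
  ancestors of Alpha: {Mu, Zeta, Eta, Alpha}
Common ancestors: {Mu, Zeta}
Walk up from Alpha: Alpha (not in ancestors of Theta), Eta (not in ancestors of Theta), Zeta (in ancestors of Theta), Mu (in ancestors of Theta)
Deepest common ancestor (LCA) = Zeta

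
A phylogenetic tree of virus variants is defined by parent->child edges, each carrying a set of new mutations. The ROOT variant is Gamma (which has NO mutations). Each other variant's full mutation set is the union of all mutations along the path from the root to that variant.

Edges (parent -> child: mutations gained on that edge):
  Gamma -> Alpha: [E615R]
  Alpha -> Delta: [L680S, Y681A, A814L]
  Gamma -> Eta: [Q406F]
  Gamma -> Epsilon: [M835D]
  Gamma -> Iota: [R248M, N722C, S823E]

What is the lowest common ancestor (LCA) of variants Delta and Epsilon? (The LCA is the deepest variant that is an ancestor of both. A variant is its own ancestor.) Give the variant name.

Path from root to Delta: Gamma -> Alpha -> Delta
  ancestors of Delta: {Gamma, Alpha, Delta}
Path from root to Epsilon: Gamma -> Epsilon
  ancestors of Epsilon: {Gamma, Epsilon}
Common ancestors: {Gamma}
Walk up from Epsilon: Epsilon (not in ancestors of Delta), Gamma (in ancestors of Delta)
Deepest common ancestor (LCA) = Gamma

Answer: Gamma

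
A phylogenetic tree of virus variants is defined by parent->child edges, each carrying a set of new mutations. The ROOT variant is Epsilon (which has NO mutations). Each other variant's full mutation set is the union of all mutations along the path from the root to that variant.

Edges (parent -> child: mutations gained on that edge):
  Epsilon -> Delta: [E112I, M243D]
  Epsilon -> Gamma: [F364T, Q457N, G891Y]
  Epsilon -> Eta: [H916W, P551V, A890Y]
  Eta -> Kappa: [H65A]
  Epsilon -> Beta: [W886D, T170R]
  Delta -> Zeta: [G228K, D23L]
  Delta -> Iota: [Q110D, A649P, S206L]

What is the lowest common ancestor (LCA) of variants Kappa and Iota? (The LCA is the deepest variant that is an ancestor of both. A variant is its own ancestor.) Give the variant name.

Path from root to Kappa: Epsilon -> Eta -> Kappa
  ancestors of Kappa: {Epsilon, Eta, Kappa}
Path from root to Iota: Epsilon -> Delta -> Iota
  ancestors of Iota: {Epsilon, Delta, Iota}
Common ancestors: {Epsilon}
Walk up from Iota: Iota (not in ancestors of Kappa), Delta (not in ancestors of Kappa), Epsilon (in ancestors of Kappa)
Deepest common ancestor (LCA) = Epsilon

Answer: Epsilon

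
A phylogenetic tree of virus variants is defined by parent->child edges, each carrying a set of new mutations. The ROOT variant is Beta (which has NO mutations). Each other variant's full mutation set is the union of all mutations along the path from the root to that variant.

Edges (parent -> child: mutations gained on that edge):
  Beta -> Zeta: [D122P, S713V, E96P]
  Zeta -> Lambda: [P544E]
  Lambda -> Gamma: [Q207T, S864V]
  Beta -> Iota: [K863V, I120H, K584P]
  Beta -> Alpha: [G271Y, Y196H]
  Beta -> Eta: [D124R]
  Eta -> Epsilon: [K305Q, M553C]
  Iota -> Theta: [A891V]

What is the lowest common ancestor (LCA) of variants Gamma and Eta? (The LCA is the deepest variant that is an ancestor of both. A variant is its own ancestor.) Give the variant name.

Path from root to Gamma: Beta -> Zeta -> Lambda -> Gamma
  ancestors of Gamma: {Beta, Zeta, Lambda, Gamma}
Path from root to Eta: Beta -> Eta
  ancestors of Eta: {Beta, Eta}
Common ancestors: {Beta}
Walk up from Eta: Eta (not in ancestors of Gamma), Beta (in ancestors of Gamma)
Deepest common ancestor (LCA) = Beta

Answer: Beta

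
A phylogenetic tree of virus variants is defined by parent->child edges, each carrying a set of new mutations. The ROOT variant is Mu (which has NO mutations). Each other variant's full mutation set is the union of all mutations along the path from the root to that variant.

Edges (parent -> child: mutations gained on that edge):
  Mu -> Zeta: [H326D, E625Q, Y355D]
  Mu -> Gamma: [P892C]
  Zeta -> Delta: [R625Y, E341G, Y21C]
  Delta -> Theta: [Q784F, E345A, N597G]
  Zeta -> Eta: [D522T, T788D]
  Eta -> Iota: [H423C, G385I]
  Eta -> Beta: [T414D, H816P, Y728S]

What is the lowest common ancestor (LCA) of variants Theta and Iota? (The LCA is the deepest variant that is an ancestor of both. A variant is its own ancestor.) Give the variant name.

Path from root to Theta: Mu -> Zeta -> Delta -> Theta
  ancestors of Theta: {Mu, Zeta, Delta, Theta}
Path from root to Iota: Mu -> Zeta -> Eta -> Iota
  ancestors of Iota: {Mu, Zeta, Eta, Iota}
Common ancestors: {Mu, Zeta}
Walk up from Iota: Iota (not in ancestors of Theta), Eta (not in ancestors of Theta), Zeta (in ancestors of Theta), Mu (in ancestors of Theta)
Deepest common ancestor (LCA) = Zeta

Answer: Zeta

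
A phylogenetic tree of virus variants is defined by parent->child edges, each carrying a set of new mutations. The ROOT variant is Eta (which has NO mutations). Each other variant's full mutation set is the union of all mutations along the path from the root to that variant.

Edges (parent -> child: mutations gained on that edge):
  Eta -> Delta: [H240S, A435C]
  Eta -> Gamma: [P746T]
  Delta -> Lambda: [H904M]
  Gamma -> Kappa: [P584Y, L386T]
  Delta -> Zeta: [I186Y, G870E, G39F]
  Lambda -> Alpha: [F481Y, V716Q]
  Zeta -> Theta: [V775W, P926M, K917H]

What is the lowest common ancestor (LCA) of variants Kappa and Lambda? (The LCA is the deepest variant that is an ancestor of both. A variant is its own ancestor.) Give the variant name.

Path from root to Kappa: Eta -> Gamma -> Kappa
  ancestors of Kappa: {Eta, Gamma, Kappa}
Path from root to Lambda: Eta -> Delta -> Lambda
  ancestors of Lambda: {Eta, Delta, Lambda}
Common ancestors: {Eta}
Walk up from Lambda: Lambda (not in ancestors of Kappa), Delta (not in ancestors of Kappa), Eta (in ancestors of Kappa)
Deepest common ancestor (LCA) = Eta

Answer: Eta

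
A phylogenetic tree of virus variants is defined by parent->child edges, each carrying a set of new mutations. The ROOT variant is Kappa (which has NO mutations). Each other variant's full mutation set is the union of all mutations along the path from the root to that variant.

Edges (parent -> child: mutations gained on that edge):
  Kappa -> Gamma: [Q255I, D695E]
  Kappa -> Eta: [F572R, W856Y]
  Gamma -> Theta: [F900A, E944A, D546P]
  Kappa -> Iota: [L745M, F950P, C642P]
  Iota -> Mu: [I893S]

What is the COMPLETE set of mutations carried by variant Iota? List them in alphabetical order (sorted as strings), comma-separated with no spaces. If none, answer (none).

Answer: C642P,F950P,L745M

Derivation:
At Kappa: gained [] -> total []
At Iota: gained ['L745M', 'F950P', 'C642P'] -> total ['C642P', 'F950P', 'L745M']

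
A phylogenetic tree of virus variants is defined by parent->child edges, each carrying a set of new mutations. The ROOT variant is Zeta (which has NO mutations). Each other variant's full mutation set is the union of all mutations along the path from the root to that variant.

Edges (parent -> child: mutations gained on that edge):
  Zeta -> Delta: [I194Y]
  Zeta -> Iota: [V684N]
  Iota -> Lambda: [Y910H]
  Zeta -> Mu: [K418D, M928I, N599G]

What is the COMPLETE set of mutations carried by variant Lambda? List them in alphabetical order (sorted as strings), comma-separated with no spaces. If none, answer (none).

At Zeta: gained [] -> total []
At Iota: gained ['V684N'] -> total ['V684N']
At Lambda: gained ['Y910H'] -> total ['V684N', 'Y910H']

Answer: V684N,Y910H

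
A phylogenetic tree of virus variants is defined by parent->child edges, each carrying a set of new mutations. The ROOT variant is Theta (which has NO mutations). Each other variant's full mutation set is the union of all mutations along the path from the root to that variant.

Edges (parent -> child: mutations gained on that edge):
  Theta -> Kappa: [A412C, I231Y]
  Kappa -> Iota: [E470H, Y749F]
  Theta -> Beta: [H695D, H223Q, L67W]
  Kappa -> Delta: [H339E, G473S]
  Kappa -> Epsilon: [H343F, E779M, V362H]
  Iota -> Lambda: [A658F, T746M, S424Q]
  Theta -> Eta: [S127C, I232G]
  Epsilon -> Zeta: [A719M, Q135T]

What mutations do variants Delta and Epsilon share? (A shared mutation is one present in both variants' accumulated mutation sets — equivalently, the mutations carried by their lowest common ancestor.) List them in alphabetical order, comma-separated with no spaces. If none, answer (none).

Accumulating mutations along path to Delta:
  At Theta: gained [] -> total []
  At Kappa: gained ['A412C', 'I231Y'] -> total ['A412C', 'I231Y']
  At Delta: gained ['H339E', 'G473S'] -> total ['A412C', 'G473S', 'H339E', 'I231Y']
Mutations(Delta) = ['A412C', 'G473S', 'H339E', 'I231Y']
Accumulating mutations along path to Epsilon:
  At Theta: gained [] -> total []
  At Kappa: gained ['A412C', 'I231Y'] -> total ['A412C', 'I231Y']
  At Epsilon: gained ['H343F', 'E779M', 'V362H'] -> total ['A412C', 'E779M', 'H343F', 'I231Y', 'V362H']
Mutations(Epsilon) = ['A412C', 'E779M', 'H343F', 'I231Y', 'V362H']
Intersection: ['A412C', 'G473S', 'H339E', 'I231Y'] ∩ ['A412C', 'E779M', 'H343F', 'I231Y', 'V362H'] = ['A412C', 'I231Y']

Answer: A412C,I231Y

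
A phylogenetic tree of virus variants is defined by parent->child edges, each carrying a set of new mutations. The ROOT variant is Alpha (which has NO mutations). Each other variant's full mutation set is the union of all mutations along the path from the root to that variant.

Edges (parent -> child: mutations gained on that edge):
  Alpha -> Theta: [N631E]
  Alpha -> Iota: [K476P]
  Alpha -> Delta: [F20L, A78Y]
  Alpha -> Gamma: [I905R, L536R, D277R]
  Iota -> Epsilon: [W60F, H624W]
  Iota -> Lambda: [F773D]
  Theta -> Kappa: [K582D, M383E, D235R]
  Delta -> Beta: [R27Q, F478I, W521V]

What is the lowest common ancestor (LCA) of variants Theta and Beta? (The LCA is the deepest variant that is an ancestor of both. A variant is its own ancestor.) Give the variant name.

Answer: Alpha

Derivation:
Path from root to Theta: Alpha -> Theta
  ancestors of Theta: {Alpha, Theta}
Path from root to Beta: Alpha -> Delta -> Beta
  ancestors of Beta: {Alpha, Delta, Beta}
Common ancestors: {Alpha}
Walk up from Beta: Beta (not in ancestors of Theta), Delta (not in ancestors of Theta), Alpha (in ancestors of Theta)
Deepest common ancestor (LCA) = Alpha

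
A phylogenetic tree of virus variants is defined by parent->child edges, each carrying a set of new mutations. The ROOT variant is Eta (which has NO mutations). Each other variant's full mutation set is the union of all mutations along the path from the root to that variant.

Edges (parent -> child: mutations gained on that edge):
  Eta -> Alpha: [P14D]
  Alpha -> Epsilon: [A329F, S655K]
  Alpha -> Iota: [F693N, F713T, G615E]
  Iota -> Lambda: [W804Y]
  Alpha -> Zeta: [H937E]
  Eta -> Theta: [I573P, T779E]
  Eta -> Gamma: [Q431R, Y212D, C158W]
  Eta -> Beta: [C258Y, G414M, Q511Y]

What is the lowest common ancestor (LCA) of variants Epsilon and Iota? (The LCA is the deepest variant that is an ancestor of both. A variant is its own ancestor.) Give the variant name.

Path from root to Epsilon: Eta -> Alpha -> Epsilon
  ancestors of Epsilon: {Eta, Alpha, Epsilon}
Path from root to Iota: Eta -> Alpha -> Iota
  ancestors of Iota: {Eta, Alpha, Iota}
Common ancestors: {Eta, Alpha}
Walk up from Iota: Iota (not in ancestors of Epsilon), Alpha (in ancestors of Epsilon), Eta (in ancestors of Epsilon)
Deepest common ancestor (LCA) = Alpha

Answer: Alpha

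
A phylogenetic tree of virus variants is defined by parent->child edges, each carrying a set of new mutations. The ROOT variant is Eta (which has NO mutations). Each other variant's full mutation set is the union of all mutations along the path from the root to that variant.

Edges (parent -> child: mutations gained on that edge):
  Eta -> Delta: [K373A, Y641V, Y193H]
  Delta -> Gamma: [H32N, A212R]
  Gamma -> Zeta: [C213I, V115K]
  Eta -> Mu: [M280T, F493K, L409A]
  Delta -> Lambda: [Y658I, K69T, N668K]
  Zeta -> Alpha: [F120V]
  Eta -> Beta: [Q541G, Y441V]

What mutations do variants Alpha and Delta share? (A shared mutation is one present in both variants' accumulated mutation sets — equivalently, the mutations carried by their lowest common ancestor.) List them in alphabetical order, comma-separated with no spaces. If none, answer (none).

Answer: K373A,Y193H,Y641V

Derivation:
Accumulating mutations along path to Alpha:
  At Eta: gained [] -> total []
  At Delta: gained ['K373A', 'Y641V', 'Y193H'] -> total ['K373A', 'Y193H', 'Y641V']
  At Gamma: gained ['H32N', 'A212R'] -> total ['A212R', 'H32N', 'K373A', 'Y193H', 'Y641V']
  At Zeta: gained ['C213I', 'V115K'] -> total ['A212R', 'C213I', 'H32N', 'K373A', 'V115K', 'Y193H', 'Y641V']
  At Alpha: gained ['F120V'] -> total ['A212R', 'C213I', 'F120V', 'H32N', 'K373A', 'V115K', 'Y193H', 'Y641V']
Mutations(Alpha) = ['A212R', 'C213I', 'F120V', 'H32N', 'K373A', 'V115K', 'Y193H', 'Y641V']
Accumulating mutations along path to Delta:
  At Eta: gained [] -> total []
  At Delta: gained ['K373A', 'Y641V', 'Y193H'] -> total ['K373A', 'Y193H', 'Y641V']
Mutations(Delta) = ['K373A', 'Y193H', 'Y641V']
Intersection: ['A212R', 'C213I', 'F120V', 'H32N', 'K373A', 'V115K', 'Y193H', 'Y641V'] ∩ ['K373A', 'Y193H', 'Y641V'] = ['K373A', 'Y193H', 'Y641V']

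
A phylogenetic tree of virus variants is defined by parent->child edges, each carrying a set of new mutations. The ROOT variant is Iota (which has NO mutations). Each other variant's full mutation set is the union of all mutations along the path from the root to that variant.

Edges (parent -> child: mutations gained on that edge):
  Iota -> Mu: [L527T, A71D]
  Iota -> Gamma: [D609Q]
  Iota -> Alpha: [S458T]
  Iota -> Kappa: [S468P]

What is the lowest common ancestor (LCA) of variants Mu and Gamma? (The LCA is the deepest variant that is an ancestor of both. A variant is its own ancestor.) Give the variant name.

Answer: Iota

Derivation:
Path from root to Mu: Iota -> Mu
  ancestors of Mu: {Iota, Mu}
Path from root to Gamma: Iota -> Gamma
  ancestors of Gamma: {Iota, Gamma}
Common ancestors: {Iota}
Walk up from Gamma: Gamma (not in ancestors of Mu), Iota (in ancestors of Mu)
Deepest common ancestor (LCA) = Iota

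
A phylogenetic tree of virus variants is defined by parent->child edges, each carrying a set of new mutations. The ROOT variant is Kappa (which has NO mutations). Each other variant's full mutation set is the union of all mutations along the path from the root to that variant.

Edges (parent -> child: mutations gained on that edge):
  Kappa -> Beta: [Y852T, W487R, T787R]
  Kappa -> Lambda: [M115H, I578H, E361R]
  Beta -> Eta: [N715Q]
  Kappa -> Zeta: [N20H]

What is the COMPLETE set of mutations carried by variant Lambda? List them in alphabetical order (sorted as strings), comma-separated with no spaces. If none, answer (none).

At Kappa: gained [] -> total []
At Lambda: gained ['M115H', 'I578H', 'E361R'] -> total ['E361R', 'I578H', 'M115H']

Answer: E361R,I578H,M115H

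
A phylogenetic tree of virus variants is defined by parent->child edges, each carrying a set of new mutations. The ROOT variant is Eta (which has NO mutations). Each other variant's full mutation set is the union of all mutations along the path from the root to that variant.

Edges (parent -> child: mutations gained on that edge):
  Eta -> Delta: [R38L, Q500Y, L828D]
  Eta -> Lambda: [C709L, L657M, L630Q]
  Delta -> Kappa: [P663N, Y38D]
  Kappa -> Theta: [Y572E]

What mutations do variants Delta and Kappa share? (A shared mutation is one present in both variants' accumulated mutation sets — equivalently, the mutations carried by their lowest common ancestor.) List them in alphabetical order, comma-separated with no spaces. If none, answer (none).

Accumulating mutations along path to Delta:
  At Eta: gained [] -> total []
  At Delta: gained ['R38L', 'Q500Y', 'L828D'] -> total ['L828D', 'Q500Y', 'R38L']
Mutations(Delta) = ['L828D', 'Q500Y', 'R38L']
Accumulating mutations along path to Kappa:
  At Eta: gained [] -> total []
  At Delta: gained ['R38L', 'Q500Y', 'L828D'] -> total ['L828D', 'Q500Y', 'R38L']
  At Kappa: gained ['P663N', 'Y38D'] -> total ['L828D', 'P663N', 'Q500Y', 'R38L', 'Y38D']
Mutations(Kappa) = ['L828D', 'P663N', 'Q500Y', 'R38L', 'Y38D']
Intersection: ['L828D', 'Q500Y', 'R38L'] ∩ ['L828D', 'P663N', 'Q500Y', 'R38L', 'Y38D'] = ['L828D', 'Q500Y', 'R38L']

Answer: L828D,Q500Y,R38L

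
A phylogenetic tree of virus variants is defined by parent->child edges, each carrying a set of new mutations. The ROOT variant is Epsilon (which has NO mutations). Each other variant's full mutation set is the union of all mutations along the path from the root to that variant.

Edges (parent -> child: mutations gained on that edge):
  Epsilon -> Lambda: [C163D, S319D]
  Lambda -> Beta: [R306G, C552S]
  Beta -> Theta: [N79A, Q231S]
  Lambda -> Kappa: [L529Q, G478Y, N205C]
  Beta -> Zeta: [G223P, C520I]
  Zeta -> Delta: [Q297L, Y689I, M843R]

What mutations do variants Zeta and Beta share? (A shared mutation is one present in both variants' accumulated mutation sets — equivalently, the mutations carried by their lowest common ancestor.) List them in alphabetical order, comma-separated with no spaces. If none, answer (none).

Accumulating mutations along path to Zeta:
  At Epsilon: gained [] -> total []
  At Lambda: gained ['C163D', 'S319D'] -> total ['C163D', 'S319D']
  At Beta: gained ['R306G', 'C552S'] -> total ['C163D', 'C552S', 'R306G', 'S319D']
  At Zeta: gained ['G223P', 'C520I'] -> total ['C163D', 'C520I', 'C552S', 'G223P', 'R306G', 'S319D']
Mutations(Zeta) = ['C163D', 'C520I', 'C552S', 'G223P', 'R306G', 'S319D']
Accumulating mutations along path to Beta:
  At Epsilon: gained [] -> total []
  At Lambda: gained ['C163D', 'S319D'] -> total ['C163D', 'S319D']
  At Beta: gained ['R306G', 'C552S'] -> total ['C163D', 'C552S', 'R306G', 'S319D']
Mutations(Beta) = ['C163D', 'C552S', 'R306G', 'S319D']
Intersection: ['C163D', 'C520I', 'C552S', 'G223P', 'R306G', 'S319D'] ∩ ['C163D', 'C552S', 'R306G', 'S319D'] = ['C163D', 'C552S', 'R306G', 'S319D']

Answer: C163D,C552S,R306G,S319D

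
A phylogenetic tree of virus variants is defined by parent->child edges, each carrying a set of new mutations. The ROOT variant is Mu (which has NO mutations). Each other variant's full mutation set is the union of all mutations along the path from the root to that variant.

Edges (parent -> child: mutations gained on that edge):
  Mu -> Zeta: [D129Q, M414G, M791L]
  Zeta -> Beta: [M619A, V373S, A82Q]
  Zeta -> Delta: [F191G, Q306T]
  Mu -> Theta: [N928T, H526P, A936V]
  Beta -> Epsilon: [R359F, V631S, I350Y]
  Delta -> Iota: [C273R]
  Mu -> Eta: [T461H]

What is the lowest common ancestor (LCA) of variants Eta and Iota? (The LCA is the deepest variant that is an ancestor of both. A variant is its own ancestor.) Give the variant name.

Path from root to Eta: Mu -> Eta
  ancestors of Eta: {Mu, Eta}
Path from root to Iota: Mu -> Zeta -> Delta -> Iota
  ancestors of Iota: {Mu, Zeta, Delta, Iota}
Common ancestors: {Mu}
Walk up from Iota: Iota (not in ancestors of Eta), Delta (not in ancestors of Eta), Zeta (not in ancestors of Eta), Mu (in ancestors of Eta)
Deepest common ancestor (LCA) = Mu

Answer: Mu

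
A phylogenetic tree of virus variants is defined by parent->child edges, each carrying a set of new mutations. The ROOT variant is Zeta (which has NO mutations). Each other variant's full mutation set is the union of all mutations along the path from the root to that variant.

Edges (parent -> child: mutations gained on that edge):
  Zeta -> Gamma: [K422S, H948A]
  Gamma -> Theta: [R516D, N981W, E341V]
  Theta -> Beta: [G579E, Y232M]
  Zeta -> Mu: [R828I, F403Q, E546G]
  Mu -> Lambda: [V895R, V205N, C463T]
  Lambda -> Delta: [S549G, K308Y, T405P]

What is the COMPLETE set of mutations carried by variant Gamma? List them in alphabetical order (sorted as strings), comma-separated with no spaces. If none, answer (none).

Answer: H948A,K422S

Derivation:
At Zeta: gained [] -> total []
At Gamma: gained ['K422S', 'H948A'] -> total ['H948A', 'K422S']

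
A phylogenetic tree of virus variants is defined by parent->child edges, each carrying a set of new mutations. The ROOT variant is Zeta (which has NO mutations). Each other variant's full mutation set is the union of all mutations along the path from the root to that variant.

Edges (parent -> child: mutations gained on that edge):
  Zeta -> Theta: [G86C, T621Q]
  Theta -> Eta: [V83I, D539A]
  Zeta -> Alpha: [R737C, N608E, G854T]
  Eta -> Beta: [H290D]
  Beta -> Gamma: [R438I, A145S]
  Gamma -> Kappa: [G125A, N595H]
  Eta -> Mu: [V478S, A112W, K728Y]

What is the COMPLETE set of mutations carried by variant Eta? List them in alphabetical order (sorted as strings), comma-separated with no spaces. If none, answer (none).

At Zeta: gained [] -> total []
At Theta: gained ['G86C', 'T621Q'] -> total ['G86C', 'T621Q']
At Eta: gained ['V83I', 'D539A'] -> total ['D539A', 'G86C', 'T621Q', 'V83I']

Answer: D539A,G86C,T621Q,V83I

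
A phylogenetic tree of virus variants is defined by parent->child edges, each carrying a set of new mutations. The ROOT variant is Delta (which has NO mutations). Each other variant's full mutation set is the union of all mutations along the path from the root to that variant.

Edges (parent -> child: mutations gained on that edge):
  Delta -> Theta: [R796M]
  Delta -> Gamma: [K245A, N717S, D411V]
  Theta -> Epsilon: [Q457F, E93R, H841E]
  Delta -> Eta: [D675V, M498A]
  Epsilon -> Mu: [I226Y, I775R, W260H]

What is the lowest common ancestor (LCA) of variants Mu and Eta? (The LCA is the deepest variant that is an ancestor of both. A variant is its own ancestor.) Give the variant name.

Path from root to Mu: Delta -> Theta -> Epsilon -> Mu
  ancestors of Mu: {Delta, Theta, Epsilon, Mu}
Path from root to Eta: Delta -> Eta
  ancestors of Eta: {Delta, Eta}
Common ancestors: {Delta}
Walk up from Eta: Eta (not in ancestors of Mu), Delta (in ancestors of Mu)
Deepest common ancestor (LCA) = Delta

Answer: Delta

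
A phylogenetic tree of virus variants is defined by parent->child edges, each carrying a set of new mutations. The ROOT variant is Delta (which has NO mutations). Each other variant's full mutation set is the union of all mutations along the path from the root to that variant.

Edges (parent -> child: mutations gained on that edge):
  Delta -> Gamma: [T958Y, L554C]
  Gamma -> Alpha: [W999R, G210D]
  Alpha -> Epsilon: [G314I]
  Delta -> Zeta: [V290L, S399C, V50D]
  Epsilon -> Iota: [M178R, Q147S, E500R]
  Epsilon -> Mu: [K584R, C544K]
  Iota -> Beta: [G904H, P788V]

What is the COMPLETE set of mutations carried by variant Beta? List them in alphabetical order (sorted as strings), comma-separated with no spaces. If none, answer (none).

At Delta: gained [] -> total []
At Gamma: gained ['T958Y', 'L554C'] -> total ['L554C', 'T958Y']
At Alpha: gained ['W999R', 'G210D'] -> total ['G210D', 'L554C', 'T958Y', 'W999R']
At Epsilon: gained ['G314I'] -> total ['G210D', 'G314I', 'L554C', 'T958Y', 'W999R']
At Iota: gained ['M178R', 'Q147S', 'E500R'] -> total ['E500R', 'G210D', 'G314I', 'L554C', 'M178R', 'Q147S', 'T958Y', 'W999R']
At Beta: gained ['G904H', 'P788V'] -> total ['E500R', 'G210D', 'G314I', 'G904H', 'L554C', 'M178R', 'P788V', 'Q147S', 'T958Y', 'W999R']

Answer: E500R,G210D,G314I,G904H,L554C,M178R,P788V,Q147S,T958Y,W999R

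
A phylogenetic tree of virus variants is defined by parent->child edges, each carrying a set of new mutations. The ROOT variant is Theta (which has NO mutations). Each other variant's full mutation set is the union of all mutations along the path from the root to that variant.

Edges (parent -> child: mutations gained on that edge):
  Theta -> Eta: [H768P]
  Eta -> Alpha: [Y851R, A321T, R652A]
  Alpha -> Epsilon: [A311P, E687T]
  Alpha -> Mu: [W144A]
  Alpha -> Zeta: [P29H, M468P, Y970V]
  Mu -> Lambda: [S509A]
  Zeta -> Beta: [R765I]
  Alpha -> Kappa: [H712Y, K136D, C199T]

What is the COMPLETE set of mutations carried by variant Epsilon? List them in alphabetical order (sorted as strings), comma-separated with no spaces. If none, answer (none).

At Theta: gained [] -> total []
At Eta: gained ['H768P'] -> total ['H768P']
At Alpha: gained ['Y851R', 'A321T', 'R652A'] -> total ['A321T', 'H768P', 'R652A', 'Y851R']
At Epsilon: gained ['A311P', 'E687T'] -> total ['A311P', 'A321T', 'E687T', 'H768P', 'R652A', 'Y851R']

Answer: A311P,A321T,E687T,H768P,R652A,Y851R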